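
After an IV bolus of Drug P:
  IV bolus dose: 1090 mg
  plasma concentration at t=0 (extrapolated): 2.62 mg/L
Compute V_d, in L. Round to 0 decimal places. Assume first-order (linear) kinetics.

416 L

Vd = Dose / C₀ = 1090 / 2.62 = 416.0 L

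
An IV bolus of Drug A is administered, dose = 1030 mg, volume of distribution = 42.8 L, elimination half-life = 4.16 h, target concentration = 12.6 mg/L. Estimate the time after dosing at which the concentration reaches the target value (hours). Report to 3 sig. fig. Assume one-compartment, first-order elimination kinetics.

3.88 h

C₀ = Dose / Vd = 1030 / 42.8 = 24.07 mg/L
k = ln2 / t½ = 0.693147 / 4.16 = 0.1666 h⁻¹
t = ln(C₀ / C) / k = ln(24.07 / 12.6) / 0.1666
  = ln(1.910) / 0.1666 = 0.6471 / 0.1666 = 3.884 h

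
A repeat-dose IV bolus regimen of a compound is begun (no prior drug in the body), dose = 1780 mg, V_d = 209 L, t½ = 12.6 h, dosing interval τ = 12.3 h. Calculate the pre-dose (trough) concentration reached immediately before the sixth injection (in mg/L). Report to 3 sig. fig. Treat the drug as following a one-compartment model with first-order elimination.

8.51 mg/L

C₀ per dose = Dose / Vd = 1780 / 209 = 8.517 mg/L
k = ln2 / t½ = 0.693147 / 12.6 = 0.05501 h⁻¹
Fraction remaining after one interval: r = e^(−kτ) = e^(−0.05501 × 12.3) = 0.5083
Before dose 6, 5 doses have been given (aged 1τ, 2τ, 3τ, 4τ, 5τ).
C_trough = C₀ × (r + r² + … + r^5) = C₀ × r(1−r^5)/(1−r)
        = 8.517 × 0.5083 × (1 − 0.03393) / (1 − 0.5083) = 8.506 mg/L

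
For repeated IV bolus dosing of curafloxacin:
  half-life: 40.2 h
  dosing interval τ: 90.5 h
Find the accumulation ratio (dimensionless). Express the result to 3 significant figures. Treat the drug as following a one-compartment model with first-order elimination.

k = ln2 / t½ = 0.693147 / 40.2 = 0.01724 h⁻¹
e^(−kτ) = e^(−0.01724 × 90.5) = 0.2101
Accumulation ratio R = 1 / (1 − e^(−kτ)) = 1 / (1 − 0.2101) = 1.266

1.27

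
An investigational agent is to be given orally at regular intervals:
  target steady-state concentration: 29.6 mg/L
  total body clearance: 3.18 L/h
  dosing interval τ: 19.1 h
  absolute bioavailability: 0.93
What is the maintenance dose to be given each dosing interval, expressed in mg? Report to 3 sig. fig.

1930 mg

At steady state, F × (Dose/τ) = Css × CL.
Dose = Css × CL × τ / F = 29.6 × 3.180 × 19.1 / 0.93 = 1933 mg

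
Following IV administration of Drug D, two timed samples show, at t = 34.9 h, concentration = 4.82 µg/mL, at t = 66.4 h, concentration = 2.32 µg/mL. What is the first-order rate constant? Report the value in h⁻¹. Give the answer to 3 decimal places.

k = ln(C₁/C₂) / (t₂ − t₁) = ln(4.82/2.32) / (66.4 − 34.9)
  = 0.7312 / 31.50 = 0.02321 h⁻¹

0.023 h⁻¹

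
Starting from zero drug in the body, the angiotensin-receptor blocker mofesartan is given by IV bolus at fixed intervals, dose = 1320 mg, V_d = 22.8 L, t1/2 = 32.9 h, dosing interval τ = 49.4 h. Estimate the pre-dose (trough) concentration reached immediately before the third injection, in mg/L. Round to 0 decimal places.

28 mg/L

C₀ per dose = Dose / Vd = 1320 / 22.8 = 57.89 mg/L
k = ln2 / t½ = 0.693147 / 32.9 = 0.02107 h⁻¹
Fraction remaining after one interval: r = e^(−kτ) = e^(−0.02107 × 49.4) = 0.3532
Before dose 3, 2 doses have been given (aged 1τ, 2τ).
C_trough = C₀ × (r + r²) = 57.89 × (0.3532 + 0.1248) = 27.67 mg/L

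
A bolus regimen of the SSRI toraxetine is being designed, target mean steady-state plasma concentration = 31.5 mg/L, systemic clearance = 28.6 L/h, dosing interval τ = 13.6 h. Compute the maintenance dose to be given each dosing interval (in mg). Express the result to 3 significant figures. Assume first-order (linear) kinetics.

At steady state, Dose/τ = Css × CL.
Dose = Css × CL × τ = 31.5 × 28.60 × 13.6 = 12250 mg

12300 mg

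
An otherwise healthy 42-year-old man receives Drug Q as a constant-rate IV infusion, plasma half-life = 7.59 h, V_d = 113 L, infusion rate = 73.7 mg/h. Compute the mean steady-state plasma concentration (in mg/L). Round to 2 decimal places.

k = ln2 / t½ = 0.693147 / 7.59 = 0.09132 h⁻¹
CL = k × Vd = 0.09132 × 113 = 10.32 L/h
At steady state Css = R₀ / CL = 73.7 / 10.32 = 7.141 mg/L

7.14 mg/L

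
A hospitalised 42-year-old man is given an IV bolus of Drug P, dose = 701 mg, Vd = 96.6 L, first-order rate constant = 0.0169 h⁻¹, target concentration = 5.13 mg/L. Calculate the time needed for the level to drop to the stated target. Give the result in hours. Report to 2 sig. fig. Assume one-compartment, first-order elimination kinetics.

21 h

C₀ = Dose / Vd = 701.0 / 96.6 = 7.257 mg/L
t = ln(C₀ / C) / k = ln(7.257 / 5.13) / 0.01690
  = ln(1.415) / 0.01690 = 0.3471 / 0.01690 = 20.54 h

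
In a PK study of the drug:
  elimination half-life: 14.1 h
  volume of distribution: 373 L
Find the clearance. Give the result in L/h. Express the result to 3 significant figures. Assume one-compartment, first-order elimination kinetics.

k = ln2 / t½ = 0.693147 / 14.1 = 0.04916 h⁻¹
CL = k × Vd = 0.04916 × 373 = 18.34 L/h

18.3 L/h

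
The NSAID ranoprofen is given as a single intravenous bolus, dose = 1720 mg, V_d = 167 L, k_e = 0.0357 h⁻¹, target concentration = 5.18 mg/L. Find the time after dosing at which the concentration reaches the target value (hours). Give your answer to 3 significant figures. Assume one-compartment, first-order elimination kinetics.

C₀ = Dose / Vd = 1720 / 167 = 10.30 mg/L
t = ln(C₀ / C) / k = ln(10.30 / 5.18) / 0.03570
  = ln(1.988) / 0.03570 = 0.6871 / 0.03570 = 19.25 h

19.3 h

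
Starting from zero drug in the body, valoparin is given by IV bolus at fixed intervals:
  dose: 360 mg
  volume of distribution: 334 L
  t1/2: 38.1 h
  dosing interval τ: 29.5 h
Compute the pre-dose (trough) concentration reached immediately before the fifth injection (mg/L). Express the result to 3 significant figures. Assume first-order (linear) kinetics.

C₀ per dose = Dose / Vd = 360 / 334 = 1.078 mg/L
k = ln2 / t½ = 0.693147 / 38.1 = 0.01819 h⁻¹
Fraction remaining after one interval: r = e^(−kτ) = e^(−0.01819 × 29.5) = 0.5847
Before dose 5, 4 doses have been given (aged 1τ, 2τ, 3τ, 4τ).
C_trough = C₀ × (r + r² + … + r^4) = C₀ × r(1−r^4)/(1−r)
        = 1.078 × 0.5847 × (1 − 0.1169) / (1 − 0.5847) = 1.340 mg/L

1.34 mg/L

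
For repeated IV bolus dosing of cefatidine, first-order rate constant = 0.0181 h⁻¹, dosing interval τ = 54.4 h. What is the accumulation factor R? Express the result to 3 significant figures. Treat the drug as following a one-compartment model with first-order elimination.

1.60

e^(−kτ) = e^(−0.01810 × 54.4) = 0.3736
Accumulation ratio R = 1 / (1 − e^(−kτ)) = 1 / (1 − 0.3736) = 1.596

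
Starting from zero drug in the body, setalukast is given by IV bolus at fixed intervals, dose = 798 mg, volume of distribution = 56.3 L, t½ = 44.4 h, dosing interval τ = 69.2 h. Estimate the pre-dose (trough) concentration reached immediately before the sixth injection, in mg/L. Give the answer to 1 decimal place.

7.3 mg/L

C₀ per dose = Dose / Vd = 798 / 56.3 = 14.17 mg/L
k = ln2 / t½ = 0.693147 / 44.4 = 0.01561 h⁻¹
Fraction remaining after one interval: r = e^(−kτ) = e^(−0.01561 × 69.2) = 0.3395
Before dose 6, 5 doses have been given (aged 1τ, 2τ, 3τ, 4τ, 5τ).
C_trough = C₀ × (r + r² + … + r^5) = C₀ × r(1−r^5)/(1−r)
        = 14.17 × 0.3395 × (1 − 0.004510) / (1 − 0.3395) = 7.251 mg/L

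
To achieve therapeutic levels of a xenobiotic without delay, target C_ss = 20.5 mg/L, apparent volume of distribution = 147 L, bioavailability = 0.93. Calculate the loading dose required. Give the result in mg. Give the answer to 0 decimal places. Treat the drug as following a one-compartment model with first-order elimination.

LD = Css × Vd / F = 20.5 × 147 / 0.93 = 3240 mg

3240 mg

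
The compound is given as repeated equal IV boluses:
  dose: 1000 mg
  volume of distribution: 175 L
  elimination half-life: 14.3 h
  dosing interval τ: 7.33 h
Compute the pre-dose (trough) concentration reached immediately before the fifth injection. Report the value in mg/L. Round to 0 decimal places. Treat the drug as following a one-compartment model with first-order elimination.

C₀ per dose = Dose / Vd = 1000 / 175 = 5.714 mg/L
k = ln2 / t½ = 0.693147 / 14.3 = 0.04847 h⁻¹
Fraction remaining after one interval: r = e^(−kτ) = e^(−0.04847 × 7.33) = 0.7010
Before dose 5, 4 doses have been given (aged 1τ, 2τ, 3τ, 4τ).
C_trough = C₀ × (r + r² + … + r^4) = C₀ × r(1−r^4)/(1−r)
        = 5.714 × 0.7010 × (1 − 0.2415) / (1 − 0.7010) = 10.16 mg/L

10 mg/L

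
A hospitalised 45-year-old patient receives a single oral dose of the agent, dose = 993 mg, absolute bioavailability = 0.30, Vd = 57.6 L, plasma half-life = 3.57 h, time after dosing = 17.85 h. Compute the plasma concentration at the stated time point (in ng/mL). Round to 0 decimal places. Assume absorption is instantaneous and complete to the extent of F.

162 ng/mL

Amount reaching circulation = F × Dose = 0.30 × 993.0 = 297.9 mg
C₀ = F·Dose / Vd = 297.9 / 57.6 = 5.172 mg/L
k = ln2 / t½ = 0.693147 / 3.57 = 0.1942 h⁻¹
t / t½ = 17.85 / 3.57 = 5 half-lives
C = C₀ × (1/2)^5 = 5.172 × 0.03125 = 0.1616 mg/L
Convert: 0.1616 mg/L × 1000 = 161.6 ng/mL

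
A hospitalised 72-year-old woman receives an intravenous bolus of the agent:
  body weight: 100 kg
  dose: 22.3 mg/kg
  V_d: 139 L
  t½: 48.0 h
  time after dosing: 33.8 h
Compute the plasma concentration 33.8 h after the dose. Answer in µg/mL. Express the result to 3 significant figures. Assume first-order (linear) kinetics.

9.85 µg/mL

Total dose = 22.3 × 100 = 2230 mg
C₀ = Dose / Vd = 2230 / 139 = 16.04 mg/L
k = ln2 / t½ = 0.693147 / 48.0 = 0.01444 h⁻¹
C = C₀ · e^(−k·t) = 16.04 × e^(−0.01444 × 33.8)
  = 16.04 × 0.6138 = 9.845 mg/L
(9.845 mg/L = 9.845 µg/mL)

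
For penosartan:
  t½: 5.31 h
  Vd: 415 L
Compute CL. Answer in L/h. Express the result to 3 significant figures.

54.2 L/h

k = ln2 / t½ = 0.693147 / 5.31 = 0.1305 h⁻¹
CL = k × Vd = 0.1305 × 415 = 54.16 L/h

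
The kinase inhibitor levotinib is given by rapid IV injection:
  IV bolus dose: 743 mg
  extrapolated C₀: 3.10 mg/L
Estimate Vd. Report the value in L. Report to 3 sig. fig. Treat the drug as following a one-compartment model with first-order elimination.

240 L

Vd = Dose / C₀ = 743.0 / 3.10 = 239.7 L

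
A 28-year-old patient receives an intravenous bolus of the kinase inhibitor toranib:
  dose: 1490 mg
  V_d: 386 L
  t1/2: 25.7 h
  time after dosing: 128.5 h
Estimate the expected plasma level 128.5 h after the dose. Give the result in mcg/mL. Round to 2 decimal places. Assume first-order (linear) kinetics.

C₀ = Dose / Vd = 1490 / 386 = 3.860 mg/L
k = ln2 / t½ = 0.693147 / 25.7 = 0.02697 h⁻¹
t / t½ = 128.5 / 25.7 = 5 half-lives
C = C₀ × (1/2)^5 = 3.860 × 0.03125 = 0.1206 mg/L
(0.1206 mg/L = 0.1206 mcg/mL)

0.12 mcg/mL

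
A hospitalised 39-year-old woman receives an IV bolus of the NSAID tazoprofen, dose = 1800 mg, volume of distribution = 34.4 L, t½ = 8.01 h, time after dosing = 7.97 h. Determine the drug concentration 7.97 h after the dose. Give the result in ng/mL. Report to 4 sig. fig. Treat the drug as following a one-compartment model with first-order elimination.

C₀ = Dose / Vd = 1800 / 34.4 = 52.33 mg/L
k = ln2 / t½ = 0.693147 / 8.01 = 0.08654 h⁻¹
C = C₀ · e^(−k·t) = 52.33 × e^(−0.08654 × 7.97)
  = 52.33 × 0.5017 = 26.25 mg/L
Convert: 26.25 mg/L × 1000 = 26250 ng/mL

26250 ng/mL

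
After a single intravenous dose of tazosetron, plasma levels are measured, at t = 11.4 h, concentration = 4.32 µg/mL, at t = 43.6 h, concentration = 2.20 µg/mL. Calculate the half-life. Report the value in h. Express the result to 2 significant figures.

k = ln(C₁/C₂) / (t₂ − t₁) = ln(4.32/2.20) / (43.6 − 11.4)
  = 0.6748 / 32.20 = 0.02096 h⁻¹
t½ = ln2 / k = 0.693147 / 0.02096 = 33.07 h

33 h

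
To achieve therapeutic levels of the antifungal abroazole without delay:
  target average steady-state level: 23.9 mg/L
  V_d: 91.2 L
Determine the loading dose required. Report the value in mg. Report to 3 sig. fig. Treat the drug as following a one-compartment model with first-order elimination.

LD = Css × Vd = 23.9 × 91.2 = 2180 mg

2180 mg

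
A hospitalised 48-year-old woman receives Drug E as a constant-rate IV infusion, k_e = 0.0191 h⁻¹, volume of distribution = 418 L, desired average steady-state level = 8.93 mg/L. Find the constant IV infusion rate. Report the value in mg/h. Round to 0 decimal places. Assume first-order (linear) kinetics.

CL = k × Vd = 0.01910 × 418 = 7.984 L/h
At steady state, infusion rate R₀ = Css × CL = 8.93 × 7.984 = 71.30 mg/h

71 mg/h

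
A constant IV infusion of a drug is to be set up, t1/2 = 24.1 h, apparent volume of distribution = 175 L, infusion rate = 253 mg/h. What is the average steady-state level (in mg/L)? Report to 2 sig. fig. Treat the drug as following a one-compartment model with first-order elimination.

50 mg/L

k = ln2 / t½ = 0.693147 / 24.1 = 0.02876 h⁻¹
CL = k × Vd = 0.02876 × 175 = 5.033 L/h
At steady state Css = R₀ / CL = 253 / 5.033 = 50.27 mg/L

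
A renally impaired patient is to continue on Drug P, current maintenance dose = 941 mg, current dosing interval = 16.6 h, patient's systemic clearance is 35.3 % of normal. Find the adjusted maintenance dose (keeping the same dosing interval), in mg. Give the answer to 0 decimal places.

To keep the same average steady-state level, dosing rate must scale with clearance.
CL ratio = 35.3 / 100 = 0.3530
New dose (same interval) = 941 × 0.3530 = 332.2 mg

332 mg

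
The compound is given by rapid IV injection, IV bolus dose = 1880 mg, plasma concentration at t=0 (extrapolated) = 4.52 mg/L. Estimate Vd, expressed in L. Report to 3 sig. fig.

416 L

Vd = Dose / C₀ = 1880 / 4.52 = 415.9 L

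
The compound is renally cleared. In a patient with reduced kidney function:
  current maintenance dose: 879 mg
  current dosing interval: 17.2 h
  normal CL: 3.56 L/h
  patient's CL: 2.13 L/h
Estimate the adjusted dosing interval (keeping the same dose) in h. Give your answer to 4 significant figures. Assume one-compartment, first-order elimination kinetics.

To keep the same average steady-state level, dosing rate must scale with clearance.
CL ratio = 2.13 / 3.56 = 0.5983
New interval (same dose) = 17.2 / 0.5983 = 28.75 h

28.75 h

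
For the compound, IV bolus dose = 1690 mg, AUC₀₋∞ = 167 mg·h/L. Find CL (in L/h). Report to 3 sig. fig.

10.1 L/h

CL = Dose / AUC = 1690 / 167 = 10.12 L/h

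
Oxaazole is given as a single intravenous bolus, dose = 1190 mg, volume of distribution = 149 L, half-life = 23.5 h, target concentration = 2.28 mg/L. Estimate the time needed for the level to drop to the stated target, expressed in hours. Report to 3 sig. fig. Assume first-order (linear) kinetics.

42.5 h

C₀ = Dose / Vd = 1190 / 149 = 7.987 mg/L
k = ln2 / t½ = 0.693147 / 23.5 = 0.02950 h⁻¹
t = ln(C₀ / C) / k = ln(7.987 / 2.28) / 0.02950
  = ln(3.503) / 0.02950 = 1.254 / 0.02950 = 42.51 h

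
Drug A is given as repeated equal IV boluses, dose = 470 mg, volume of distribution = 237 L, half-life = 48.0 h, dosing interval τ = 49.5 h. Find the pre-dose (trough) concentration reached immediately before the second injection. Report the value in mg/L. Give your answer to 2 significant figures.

C₀ per dose = Dose / Vd = 470 / 237 = 1.983 mg/L
k = ln2 / t½ = 0.693147 / 48.0 = 0.01444 h⁻¹
Fraction remaining after one interval: r = e^(−kτ) = e^(−0.01444 × 49.5) = 0.4893
Before dose 2, 1 dose has been given (aged 1τ).
C_trough = C₀ × r = 1.983 × 0.4893 = 0.9703 mg/L

0.97 mg/L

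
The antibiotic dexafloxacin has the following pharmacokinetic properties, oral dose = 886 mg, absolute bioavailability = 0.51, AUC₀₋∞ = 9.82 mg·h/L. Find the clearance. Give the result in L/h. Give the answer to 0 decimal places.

CL = F·Dose / AUC = 0.51 × 886 / 9.82 = 46.01 L/h

46 L/h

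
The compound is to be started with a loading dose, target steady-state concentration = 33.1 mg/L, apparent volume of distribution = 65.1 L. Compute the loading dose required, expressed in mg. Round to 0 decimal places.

2155 mg

LD = Css × Vd = 33.1 × 65.1 = 2155 mg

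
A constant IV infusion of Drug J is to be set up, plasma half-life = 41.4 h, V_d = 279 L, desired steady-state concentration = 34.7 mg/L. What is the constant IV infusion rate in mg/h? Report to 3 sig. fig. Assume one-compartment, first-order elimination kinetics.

k = ln2 / t½ = 0.693147 / 41.4 = 0.01674 h⁻¹
CL = k × Vd = 0.01674 × 279 = 4.670 L/h
At steady state, infusion rate R₀ = Css × CL = 34.7 × 4.670 = 162.0 mg/h

162 mg/h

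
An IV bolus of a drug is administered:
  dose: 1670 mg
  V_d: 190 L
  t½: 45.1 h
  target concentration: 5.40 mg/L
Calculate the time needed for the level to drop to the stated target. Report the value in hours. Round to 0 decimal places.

32 h

C₀ = Dose / Vd = 1670 / 190 = 8.789 mg/L
k = ln2 / t½ = 0.693147 / 45.1 = 0.01537 h⁻¹
t = ln(C₀ / C) / k = ln(8.789 / 5.40) / 0.01537
  = ln(1.628) / 0.01537 = 0.4874 / 0.01537 = 31.71 h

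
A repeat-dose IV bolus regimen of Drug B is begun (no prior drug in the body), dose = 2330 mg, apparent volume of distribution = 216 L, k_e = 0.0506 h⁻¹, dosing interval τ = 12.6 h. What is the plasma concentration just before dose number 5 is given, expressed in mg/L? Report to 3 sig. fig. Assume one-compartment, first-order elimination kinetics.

C₀ per dose = Dose / Vd = 2330 / 216 = 10.79 mg/L
Fraction remaining after one interval: r = e^(−kτ) = e^(−0.05060 × 12.6) = 0.5286
Before dose 5, 4 doses have been given (aged 1τ, 2τ, 3τ, 4τ).
C_trough = C₀ × (r + r² + … + r^4) = C₀ × r(1−r^4)/(1−r)
        = 10.79 × 0.5286 × (1 − 0.07807) / (1 − 0.5286) = 11.15 mg/L

11.2 mg/L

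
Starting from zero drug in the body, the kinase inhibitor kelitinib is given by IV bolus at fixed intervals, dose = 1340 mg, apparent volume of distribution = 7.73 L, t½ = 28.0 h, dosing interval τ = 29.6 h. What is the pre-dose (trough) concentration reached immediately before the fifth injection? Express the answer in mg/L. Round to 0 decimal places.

C₀ per dose = Dose / Vd = 1340 / 7.73 = 173.4 mg/L
k = ln2 / t½ = 0.693147 / 28.0 = 0.02476 h⁻¹
Fraction remaining after one interval: r = e^(−kτ) = e^(−0.02476 × 29.6) = 0.4805
Before dose 5, 4 doses have been given (aged 1τ, 2τ, 3τ, 4τ).
C_trough = C₀ × (r + r² + … + r^4) = C₀ × r(1−r^4)/(1−r)
        = 173.4 × 0.4805 × (1 − 0.05331) / (1 − 0.4805) = 151.8 mg/L

152 mg/L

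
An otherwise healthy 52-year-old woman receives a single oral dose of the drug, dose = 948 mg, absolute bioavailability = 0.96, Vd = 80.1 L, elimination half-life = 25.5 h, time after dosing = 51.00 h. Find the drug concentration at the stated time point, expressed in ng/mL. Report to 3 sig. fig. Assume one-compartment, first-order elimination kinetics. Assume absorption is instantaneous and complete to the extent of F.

Amount reaching circulation = F × Dose = 0.96 × 948.0 = 910.1 mg
C₀ = F·Dose / Vd = 910.1 / 80.1 = 11.36 mg/L
k = ln2 / t½ = 0.693147 / 25.5 = 0.02718 h⁻¹
t / t½ = 51.00 / 25.5 = 2 half-lives
C = C₀ × (1/2)^2 = 11.36 × 0.2500 = 2.840 mg/L
Convert: 2.840 mg/L × 1000 = 2840 ng/mL

2840 ng/mL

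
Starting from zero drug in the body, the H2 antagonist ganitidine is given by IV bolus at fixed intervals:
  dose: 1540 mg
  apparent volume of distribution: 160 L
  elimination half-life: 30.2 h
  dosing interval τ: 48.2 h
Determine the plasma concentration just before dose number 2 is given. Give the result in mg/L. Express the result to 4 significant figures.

C₀ per dose = Dose / Vd = 1540 / 160 = 9.625 mg/L
k = ln2 / t½ = 0.693147 / 30.2 = 0.02295 h⁻¹
Fraction remaining after one interval: r = e^(−kτ) = e^(−0.02295 × 48.2) = 0.3308
Before dose 2, 1 dose has been given (aged 1τ).
C_trough = C₀ × r = 9.625 × 0.3308 = 3.184 mg/L

3.184 mg/L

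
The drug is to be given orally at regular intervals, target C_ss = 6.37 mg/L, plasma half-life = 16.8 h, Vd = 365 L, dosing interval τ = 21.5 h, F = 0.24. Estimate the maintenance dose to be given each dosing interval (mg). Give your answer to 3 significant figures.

8590 mg

k = ln2 / t½ = 0.693147 / 16.8 = 0.04126 h⁻¹
CL = k × Vd = 0.04126 × 365 = 15.06 L/h
At steady state, F × (Dose/τ) = Css × CL.
Dose = Css × CL × τ / F = 6.37 × 15.06 × 21.5 / 0.24 = 8594 mg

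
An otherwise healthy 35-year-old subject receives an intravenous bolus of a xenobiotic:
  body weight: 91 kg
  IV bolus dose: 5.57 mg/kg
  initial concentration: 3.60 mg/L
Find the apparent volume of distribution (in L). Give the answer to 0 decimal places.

Dose = 5.57 × 91 = 506.9 mg
Vd = Dose / C₀ = 506.9 / 3.60 = 140.8 L

141 L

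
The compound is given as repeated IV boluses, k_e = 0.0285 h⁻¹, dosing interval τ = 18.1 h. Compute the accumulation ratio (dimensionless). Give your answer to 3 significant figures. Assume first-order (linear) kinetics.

e^(−kτ) = e^(−0.02850 × 18.1) = 0.5970
Accumulation ratio R = 1 / (1 − e^(−kτ)) = 1 / (1 − 0.5970) = 2.481

2.48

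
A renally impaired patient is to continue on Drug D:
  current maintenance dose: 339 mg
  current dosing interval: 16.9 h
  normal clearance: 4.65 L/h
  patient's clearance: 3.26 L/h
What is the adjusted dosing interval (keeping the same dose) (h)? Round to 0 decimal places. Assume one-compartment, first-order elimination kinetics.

To keep the same average steady-state level, dosing rate must scale with clearance.
CL ratio = 3.26 / 4.65 = 0.7011
New interval (same dose) = 16.9 / 0.7011 = 24.10 h

24 h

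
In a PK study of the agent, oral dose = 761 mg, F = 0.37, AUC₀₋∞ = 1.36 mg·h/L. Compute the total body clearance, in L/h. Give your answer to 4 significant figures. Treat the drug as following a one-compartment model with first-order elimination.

207.0 L/h

CL = F·Dose / AUC = 0.37 × 761 / 1.36 = 207.0 L/h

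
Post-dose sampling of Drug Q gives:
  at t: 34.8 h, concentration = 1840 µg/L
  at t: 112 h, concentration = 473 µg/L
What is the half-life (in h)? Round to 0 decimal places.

k = ln(C₁/C₂) / (t₂ − t₁) = ln(1840/473) / (112 − 34.8)
  = 1.358 / 77.20 = 0.01759 h⁻¹
t½ = ln2 / k = 0.693147 / 0.01759 = 39.41 h

39 h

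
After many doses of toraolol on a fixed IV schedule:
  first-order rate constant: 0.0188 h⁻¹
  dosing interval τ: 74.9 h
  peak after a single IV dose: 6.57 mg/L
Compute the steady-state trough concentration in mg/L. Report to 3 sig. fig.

e^(−kτ) = e^(−0.01880 × 74.9) = 0.2446
Accumulation ratio R = 1 / (1 − e^(−kτ)) = 1 / (1 − 0.2446) = 1.324
Steady-state trough = C₀ × R × e^(−kτ) = 6.57 × 1.324 × 0.2446 = 2.128 mg/L

2.13 mg/L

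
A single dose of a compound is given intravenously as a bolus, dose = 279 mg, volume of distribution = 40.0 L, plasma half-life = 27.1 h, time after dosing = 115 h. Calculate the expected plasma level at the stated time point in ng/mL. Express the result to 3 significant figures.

C₀ = Dose / Vd = 279.0 / 40.0 = 6.975 mg/L
k = ln2 / t½ = 0.693147 / 27.1 = 0.02558 h⁻¹
C = C₀ · e^(−k·t) = 6.975 × e^(−0.02558 × 115)
  = 6.975 × 0.05278 = 0.3681 mg/L
Convert: 0.3681 mg/L × 1000 = 368.1 ng/mL

368 ng/mL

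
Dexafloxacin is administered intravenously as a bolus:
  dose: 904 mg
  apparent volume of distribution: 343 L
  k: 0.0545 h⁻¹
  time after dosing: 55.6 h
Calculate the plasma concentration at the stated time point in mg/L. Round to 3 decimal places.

0.127 mg/L

C₀ = Dose / Vd = 904.0 / 343 = 2.636 mg/L
C = C₀ · e^(−k·t) = 2.636 × e^(−0.05450 × 55.6)
  = 2.636 × 0.04831 = 0.1273 mg/L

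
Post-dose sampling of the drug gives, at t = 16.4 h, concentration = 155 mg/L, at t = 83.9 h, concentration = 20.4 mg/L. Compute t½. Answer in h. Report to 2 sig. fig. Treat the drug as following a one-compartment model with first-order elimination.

k = ln(C₁/C₂) / (t₂ − t₁) = ln(155/20.4) / (83.9 − 16.4)
  = 2.028 / 67.50 = 0.03004 h⁻¹
t½ = ln2 / k = 0.693147 / 0.03004 = 23.07 h

23 h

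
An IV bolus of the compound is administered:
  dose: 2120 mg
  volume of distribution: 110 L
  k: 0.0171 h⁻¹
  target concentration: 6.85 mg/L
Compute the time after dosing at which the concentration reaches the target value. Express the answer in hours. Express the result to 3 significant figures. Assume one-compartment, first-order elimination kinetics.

C₀ = Dose / Vd = 2120 / 110 = 19.27 mg/L
t = ln(C₀ / C) / k = ln(19.27 / 6.85) / 0.01710
  = ln(2.813) / 0.01710 = 1.034 / 0.01710 = 60.47 h

60.5 h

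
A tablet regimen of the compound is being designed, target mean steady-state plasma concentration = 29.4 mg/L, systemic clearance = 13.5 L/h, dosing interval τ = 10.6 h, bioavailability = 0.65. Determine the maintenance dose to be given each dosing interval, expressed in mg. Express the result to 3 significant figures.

At steady state, F × (Dose/τ) = Css × CL.
Dose = Css × CL × τ / F = 29.4 × 13.50 × 10.6 / 0.65 = 6473 mg

6470 mg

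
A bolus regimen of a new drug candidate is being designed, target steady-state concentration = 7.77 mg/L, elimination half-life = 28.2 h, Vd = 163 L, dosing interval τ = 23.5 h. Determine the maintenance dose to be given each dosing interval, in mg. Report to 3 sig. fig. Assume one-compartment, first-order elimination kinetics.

732 mg

k = ln2 / t½ = 0.693147 / 28.2 = 0.02458 h⁻¹
CL = k × Vd = 0.02458 × 163 = 4.007 L/h
At steady state, Dose/τ = Css × CL.
Dose = Css × CL × τ = 7.77 × 4.007 × 23.5 = 731.7 mg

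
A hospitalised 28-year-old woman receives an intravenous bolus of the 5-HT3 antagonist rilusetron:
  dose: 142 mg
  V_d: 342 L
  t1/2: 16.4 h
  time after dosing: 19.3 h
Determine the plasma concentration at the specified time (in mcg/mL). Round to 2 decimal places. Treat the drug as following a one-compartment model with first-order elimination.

C₀ = Dose / Vd = 142.0 / 342 = 0.4152 mg/L
k = ln2 / t½ = 0.693147 / 16.4 = 0.04227 h⁻¹
C = C₀ · e^(−k·t) = 0.4152 × e^(−0.04227 × 19.3)
  = 0.4152 × 0.4423 = 0.1836 mg/L
(0.1836 mg/L = 0.1836 mcg/mL)

0.18 mcg/mL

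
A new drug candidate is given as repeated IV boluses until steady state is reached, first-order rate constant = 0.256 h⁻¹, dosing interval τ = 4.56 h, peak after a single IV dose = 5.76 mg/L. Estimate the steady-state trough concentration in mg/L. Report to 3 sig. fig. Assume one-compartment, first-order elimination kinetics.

2.60 mg/L

e^(−kτ) = e^(−0.2560 × 4.56) = 0.3112
Accumulation ratio R = 1 / (1 − e^(−kτ)) = 1 / (1 − 0.3112) = 1.452
Steady-state trough = C₀ × R × e^(−kτ) = 5.76 × 1.452 × 0.3112 = 2.603 mg/L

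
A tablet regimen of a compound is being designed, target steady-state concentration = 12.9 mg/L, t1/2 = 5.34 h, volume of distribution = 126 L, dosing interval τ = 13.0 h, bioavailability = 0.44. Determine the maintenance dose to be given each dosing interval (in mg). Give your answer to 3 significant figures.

6230 mg

k = ln2 / t½ = 0.693147 / 5.34 = 0.1298 h⁻¹
CL = k × Vd = 0.1298 × 126 = 16.35 L/h
At steady state, F × (Dose/τ) = Css × CL.
Dose = Css × CL × τ / F = 12.9 × 16.35 × 13.0 / 0.44 = 6232 mg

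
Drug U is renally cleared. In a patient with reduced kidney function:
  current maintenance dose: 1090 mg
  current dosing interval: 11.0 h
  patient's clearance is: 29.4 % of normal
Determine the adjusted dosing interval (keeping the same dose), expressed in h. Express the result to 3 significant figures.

To keep the same average steady-state level, dosing rate must scale with clearance.
CL ratio = 29.4 / 100 = 0.2940
New interval (same dose) = 11.0 / 0.2940 = 37.41 h

37.4 h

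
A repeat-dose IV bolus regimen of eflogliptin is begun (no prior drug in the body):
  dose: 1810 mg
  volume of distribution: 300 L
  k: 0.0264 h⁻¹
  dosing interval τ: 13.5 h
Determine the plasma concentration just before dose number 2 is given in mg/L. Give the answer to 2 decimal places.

4.22 mg/L

C₀ per dose = Dose / Vd = 1810 / 300 = 6.033 mg/L
Fraction remaining after one interval: r = e^(−kτ) = e^(−0.02640 × 13.5) = 0.7002
Before dose 2, 1 dose has been given (aged 1τ).
C_trough = C₀ × r = 6.033 × 0.7002 = 4.224 mg/L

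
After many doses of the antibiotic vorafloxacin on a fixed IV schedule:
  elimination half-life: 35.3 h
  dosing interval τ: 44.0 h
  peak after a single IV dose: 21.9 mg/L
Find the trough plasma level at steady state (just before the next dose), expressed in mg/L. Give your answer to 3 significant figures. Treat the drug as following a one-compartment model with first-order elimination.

k = ln2 / t½ = 0.693147 / 35.3 = 0.01964 h⁻¹
e^(−kτ) = e^(−0.01964 × 44.0) = 0.4214
Accumulation ratio R = 1 / (1 − e^(−kτ)) = 1 / (1 − 0.4214) = 1.728
Steady-state trough = C₀ × R × e^(−kτ) = 21.9 × 1.728 × 0.4214 = 15.95 mg/L

16.0 mg/L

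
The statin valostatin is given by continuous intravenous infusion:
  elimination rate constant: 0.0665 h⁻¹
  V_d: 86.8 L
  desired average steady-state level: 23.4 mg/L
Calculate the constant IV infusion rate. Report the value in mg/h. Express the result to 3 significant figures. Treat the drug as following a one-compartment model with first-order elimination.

135 mg/h

CL = k × Vd = 0.06650 × 86.8 = 5.772 L/h
At steady state, infusion rate R₀ = Css × CL = 23.4 × 5.772 = 135.1 mg/h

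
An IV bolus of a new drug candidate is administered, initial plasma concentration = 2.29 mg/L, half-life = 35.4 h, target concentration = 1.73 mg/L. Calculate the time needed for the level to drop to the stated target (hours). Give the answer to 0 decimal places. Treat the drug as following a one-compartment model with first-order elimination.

k = ln2 / t½ = 0.693147 / 35.4 = 0.01958 h⁻¹
t = ln(C₀ / C) / k = ln(2.290 / 1.73) / 0.01958
  = ln(1.324) / 0.01958 = 0.2807 / 0.01958 = 14.34 h

14 h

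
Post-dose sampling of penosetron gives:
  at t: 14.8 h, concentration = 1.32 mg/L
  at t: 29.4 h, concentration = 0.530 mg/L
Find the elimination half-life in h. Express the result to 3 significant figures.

k = ln(C₁/C₂) / (t₂ − t₁) = ln(1.32/0.530) / (29.4 − 14.8)
  = 0.9125 / 14.60 = 0.06250 h⁻¹
t½ = ln2 / k = 0.693147 / 0.06250 = 11.09 h

11.1 h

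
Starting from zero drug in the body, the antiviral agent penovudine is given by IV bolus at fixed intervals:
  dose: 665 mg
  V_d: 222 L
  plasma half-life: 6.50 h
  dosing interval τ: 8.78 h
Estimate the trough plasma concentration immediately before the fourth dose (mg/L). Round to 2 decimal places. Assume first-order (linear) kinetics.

1.82 mg/L

C₀ per dose = Dose / Vd = 665 / 222 = 2.995 mg/L
k = ln2 / t½ = 0.693147 / 6.50 = 0.1066 h⁻¹
Fraction remaining after one interval: r = e^(−kτ) = e^(−0.1066 × 8.78) = 0.3922
Before dose 4, 3 doses have been given (aged 1τ, 2τ, 3τ).
C_trough = C₀ × (r + r² + … + r^3) = C₀ × r(1−r^3)/(1−r)
        = 2.995 × 0.3922 × (1 − 0.06033) / (1 − 0.3922) = 1.816 mg/L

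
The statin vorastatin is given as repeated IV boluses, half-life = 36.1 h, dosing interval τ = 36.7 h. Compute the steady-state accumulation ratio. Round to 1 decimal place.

k = ln2 / t½ = 0.693147 / 36.1 = 0.01920 h⁻¹
e^(−kτ) = e^(−0.01920 × 36.7) = 0.4943
Accumulation ratio R = 1 / (1 − e^(−kτ)) = 1 / (1 − 0.4943) = 1.977

2.0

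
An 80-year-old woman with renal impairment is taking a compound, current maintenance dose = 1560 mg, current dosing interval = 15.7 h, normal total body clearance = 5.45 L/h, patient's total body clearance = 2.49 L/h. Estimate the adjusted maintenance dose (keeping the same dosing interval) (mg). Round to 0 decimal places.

713 mg

To keep the same average steady-state level, dosing rate must scale with clearance.
CL ratio = 2.49 / 5.45 = 0.4569
New dose (same interval) = 1560 × 0.4569 = 712.8 mg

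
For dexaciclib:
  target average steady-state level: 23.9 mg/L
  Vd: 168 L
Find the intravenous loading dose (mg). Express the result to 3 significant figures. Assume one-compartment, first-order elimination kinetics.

LD = Css × Vd = 23.9 × 168 = 4015 mg

4020 mg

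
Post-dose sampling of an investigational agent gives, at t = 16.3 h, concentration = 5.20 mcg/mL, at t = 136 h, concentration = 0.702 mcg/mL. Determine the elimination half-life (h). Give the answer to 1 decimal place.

k = ln(C₁/C₂) / (t₂ − t₁) = ln(5.20/0.702) / (136 − 16.3)
  = 2.002 / 119.7 = 0.01673 h⁻¹
t½ = ln2 / k = 0.693147 / 0.01673 = 41.43 h

41.4 h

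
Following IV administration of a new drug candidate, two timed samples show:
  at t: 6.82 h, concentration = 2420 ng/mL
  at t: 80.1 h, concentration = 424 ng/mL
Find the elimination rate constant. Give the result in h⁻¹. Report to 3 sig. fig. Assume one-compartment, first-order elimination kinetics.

0.0238 h⁻¹

k = ln(C₁/C₂) / (t₂ − t₁) = ln(2420/424) / (80.1 − 6.82)
  = 1.742 / 73.28 = 0.02377 h⁻¹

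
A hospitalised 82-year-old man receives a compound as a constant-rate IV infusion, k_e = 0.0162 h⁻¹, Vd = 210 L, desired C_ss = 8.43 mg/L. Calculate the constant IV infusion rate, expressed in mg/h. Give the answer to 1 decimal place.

28.7 mg/h

CL = k × Vd = 0.01620 × 210 = 3.402 L/h
At steady state, infusion rate R₀ = Css × CL = 8.43 × 3.402 = 28.68 mg/h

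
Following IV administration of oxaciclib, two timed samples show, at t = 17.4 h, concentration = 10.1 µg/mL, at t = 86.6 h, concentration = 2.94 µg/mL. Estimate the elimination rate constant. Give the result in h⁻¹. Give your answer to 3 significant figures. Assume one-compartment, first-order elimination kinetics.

k = ln(C₁/C₂) / (t₂ − t₁) = ln(10.1/2.94) / (86.6 − 17.4)
  = 1.234 / 69.20 = 0.01783 h⁻¹

0.0178 h⁻¹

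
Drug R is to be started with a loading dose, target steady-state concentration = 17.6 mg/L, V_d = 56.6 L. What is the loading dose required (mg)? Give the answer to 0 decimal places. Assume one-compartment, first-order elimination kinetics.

996 mg

LD = Css × Vd = 17.6 × 56.6 = 996.2 mg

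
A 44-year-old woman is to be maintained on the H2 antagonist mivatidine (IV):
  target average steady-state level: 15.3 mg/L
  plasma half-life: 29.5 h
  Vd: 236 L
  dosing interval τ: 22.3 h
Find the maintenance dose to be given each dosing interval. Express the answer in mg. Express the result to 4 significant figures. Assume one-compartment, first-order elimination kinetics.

1892 mg

k = ln2 / t½ = 0.693147 / 29.5 = 0.02350 h⁻¹
CL = k × Vd = 0.02350 × 236 = 5.546 L/h
At steady state, Dose/τ = Css × CL.
Dose = Css × CL × τ = 15.3 × 5.546 × 22.3 = 1892 mg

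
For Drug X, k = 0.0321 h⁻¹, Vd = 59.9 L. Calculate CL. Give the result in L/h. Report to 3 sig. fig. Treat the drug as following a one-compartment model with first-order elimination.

1.92 L/h

CL = k × Vd = 0.0321 × 59.9 = 1.923 L/h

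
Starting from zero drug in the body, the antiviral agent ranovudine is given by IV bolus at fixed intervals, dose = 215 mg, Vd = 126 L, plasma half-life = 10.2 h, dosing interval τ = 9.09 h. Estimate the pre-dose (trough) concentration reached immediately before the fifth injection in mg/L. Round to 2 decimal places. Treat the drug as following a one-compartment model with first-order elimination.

C₀ per dose = Dose / Vd = 215 / 126 = 1.706 mg/L
k = ln2 / t½ = 0.693147 / 10.2 = 0.06796 h⁻¹
Fraction remaining after one interval: r = e^(−kτ) = e^(−0.06796 × 9.09) = 0.5392
Before dose 5, 4 doses have been given (aged 1τ, 2τ, 3τ, 4τ).
C_trough = C₀ × (r + r² + … + r^4) = C₀ × r(1−r^4)/(1−r)
        = 1.706 × 0.5392 × (1 − 0.08453) / (1 − 0.5392) = 1.828 mg/L

1.83 mg/L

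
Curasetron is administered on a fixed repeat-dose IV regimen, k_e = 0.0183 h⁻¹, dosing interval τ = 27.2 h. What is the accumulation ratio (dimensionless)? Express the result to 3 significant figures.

e^(−kτ) = e^(−0.01830 × 27.2) = 0.6079
Accumulation ratio R = 1 / (1 − e^(−kτ)) = 1 / (1 − 0.6079) = 2.550

2.55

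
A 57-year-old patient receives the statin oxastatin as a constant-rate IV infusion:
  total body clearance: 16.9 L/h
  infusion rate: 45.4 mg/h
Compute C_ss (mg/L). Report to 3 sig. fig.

2.69 mg/L

At steady state Css = R₀ / CL = 45.4 / 16.90 = 2.686 mg/L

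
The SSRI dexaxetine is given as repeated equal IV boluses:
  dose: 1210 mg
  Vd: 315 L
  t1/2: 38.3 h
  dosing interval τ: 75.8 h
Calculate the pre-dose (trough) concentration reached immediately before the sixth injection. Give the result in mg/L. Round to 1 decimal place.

C₀ per dose = Dose / Vd = 1210 / 315 = 3.841 mg/L
k = ln2 / t½ = 0.693147 / 38.3 = 0.01810 h⁻¹
Fraction remaining after one interval: r = e^(−kτ) = e^(−0.01810 × 75.8) = 0.2536
Before dose 6, 5 doses have been given (aged 1τ, 2τ, 3τ, 4τ, 5τ).
C_trough = C₀ × (r + r² + … + r^5) = C₀ × r(1−r^5)/(1−r)
        = 3.841 × 0.2536 × (1 − 0.001049) / (1 − 0.2536) = 1.304 mg/L

1.3 mg/L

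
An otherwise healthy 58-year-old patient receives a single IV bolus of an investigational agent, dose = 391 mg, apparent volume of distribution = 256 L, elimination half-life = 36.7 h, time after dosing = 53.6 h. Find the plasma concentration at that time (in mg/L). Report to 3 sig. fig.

0.555 mg/L

C₀ = Dose / Vd = 391.0 / 256 = 1.527 mg/L
k = ln2 / t½ = 0.693147 / 36.7 = 0.01889 h⁻¹
C = C₀ · e^(−k·t) = 1.527 × e^(−0.01889 × 53.6)
  = 1.527 × 0.3633 = 0.5548 mg/L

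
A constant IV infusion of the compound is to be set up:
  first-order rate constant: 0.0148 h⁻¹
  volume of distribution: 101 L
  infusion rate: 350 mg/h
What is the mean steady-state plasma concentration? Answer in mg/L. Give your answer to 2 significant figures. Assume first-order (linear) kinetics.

CL = k × Vd = 0.01480 × 101 = 1.495 L/h
At steady state Css = R₀ / CL = 350 / 1.495 = 234.1 mg/L

230 mg/L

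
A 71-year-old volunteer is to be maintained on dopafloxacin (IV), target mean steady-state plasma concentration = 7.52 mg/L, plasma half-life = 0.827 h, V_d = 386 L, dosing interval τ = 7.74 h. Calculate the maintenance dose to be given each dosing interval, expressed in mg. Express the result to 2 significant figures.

k = ln2 / t½ = 0.693147 / 0.827 = 0.8381 h⁻¹
CL = k × Vd = 0.8381 × 386 = 323.5 L/h
At steady state, Dose/τ = Css × CL.
Dose = Css × CL × τ = 7.52 × 323.5 × 7.74 = 18830 mg

19000 mg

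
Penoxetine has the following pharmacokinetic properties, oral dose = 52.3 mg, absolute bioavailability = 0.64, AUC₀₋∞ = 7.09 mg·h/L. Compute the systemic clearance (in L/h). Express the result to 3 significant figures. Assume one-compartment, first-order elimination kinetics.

4.72 L/h

CL = F·Dose / AUC = 0.64 × 52.3 / 7.09 = 4.721 L/h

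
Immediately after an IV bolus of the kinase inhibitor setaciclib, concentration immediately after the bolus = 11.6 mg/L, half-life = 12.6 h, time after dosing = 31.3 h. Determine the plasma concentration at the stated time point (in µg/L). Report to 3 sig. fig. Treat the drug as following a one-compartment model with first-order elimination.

2070 µg/L

k = ln2 / t½ = 0.693147 / 12.6 = 0.05501 h⁻¹
C = C₀ · e^(−k·t) = 11.60 × e^(−0.05501 × 31.3)
  = 11.60 × 0.1787 = 2.073 mg/L
Convert: 2.073 mg/L × 1000 = 2073 µg/L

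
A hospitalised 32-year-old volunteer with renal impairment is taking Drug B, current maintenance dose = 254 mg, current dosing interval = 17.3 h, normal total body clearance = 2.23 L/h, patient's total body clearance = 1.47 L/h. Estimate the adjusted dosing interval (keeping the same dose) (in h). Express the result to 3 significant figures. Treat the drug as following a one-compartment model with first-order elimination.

To keep the same average steady-state level, dosing rate must scale with clearance.
CL ratio = 1.47 / 2.23 = 0.6592
New interval (same dose) = 17.3 / 0.6592 = 26.24 h

26.2 h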